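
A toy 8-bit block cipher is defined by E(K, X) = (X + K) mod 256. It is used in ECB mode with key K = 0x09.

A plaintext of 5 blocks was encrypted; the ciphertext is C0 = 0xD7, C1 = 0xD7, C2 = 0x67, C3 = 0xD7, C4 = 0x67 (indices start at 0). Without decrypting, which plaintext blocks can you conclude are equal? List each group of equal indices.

ECB encrypts each block independently with the same key, so equal ciphertext blocks imply equal plaintext blocks.
C0 = C1 = C3 = 0xD7, so P0 = P1 = P3.
C2 = C4 = 0x67, so P2 = P4.

P0 = P1 = P3; P2 = P4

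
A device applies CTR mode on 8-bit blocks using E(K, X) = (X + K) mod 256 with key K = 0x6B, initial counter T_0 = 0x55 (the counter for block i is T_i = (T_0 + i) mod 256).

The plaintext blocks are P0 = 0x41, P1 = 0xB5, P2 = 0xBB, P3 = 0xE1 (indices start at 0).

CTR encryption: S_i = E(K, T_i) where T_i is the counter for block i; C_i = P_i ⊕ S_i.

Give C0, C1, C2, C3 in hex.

C0 = 0x81, C1 = 0x74, C2 = 0x79, C3 = 0x22

C0: T = 0x55, S = E(K, T) = 0xC0; 0x41 ⊕ 0xC0 = 0x81.
C1: T = 0x56, S = E(K, T) = 0xC1; 0xB5 ⊕ 0xC1 = 0x74.
C2: T = 0x57, S = E(K, T) = 0xC2; 0xBB ⊕ 0xC2 = 0x79.
C3: T = 0x58, S = E(K, T) = 0xC3; 0xE1 ⊕ 0xC3 = 0x22.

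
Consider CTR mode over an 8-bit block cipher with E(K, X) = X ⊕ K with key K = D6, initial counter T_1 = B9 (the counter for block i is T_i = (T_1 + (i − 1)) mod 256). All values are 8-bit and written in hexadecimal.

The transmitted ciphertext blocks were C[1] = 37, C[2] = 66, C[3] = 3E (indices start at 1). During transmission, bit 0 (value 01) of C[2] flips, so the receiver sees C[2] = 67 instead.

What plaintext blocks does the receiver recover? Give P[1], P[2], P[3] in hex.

P[1] = 58, P[2] = 0B, P[3] = 53

CTR decryption: S_i = E(K, T_i) where T_i is the counter for block i; P_i = C_i ⊕ S_i.
Only C[2] changed, to 67. In CTR, a change in C_i flips the same bit in P_i only; the keystream is unaffected. Decrypting the received ciphertext:
P[1]: T = B9, S = E(K, T) = 6F; 37 ⊕ 6F = 58.
P[2]: T = BA, S = E(K, T) = 6C; 67 ⊕ 6C = 0B.
P[3]: T = BB, S = E(K, T) = 6D; 3E ⊕ 6D = 53.
Blocks that differ from the original plaintext: P[2].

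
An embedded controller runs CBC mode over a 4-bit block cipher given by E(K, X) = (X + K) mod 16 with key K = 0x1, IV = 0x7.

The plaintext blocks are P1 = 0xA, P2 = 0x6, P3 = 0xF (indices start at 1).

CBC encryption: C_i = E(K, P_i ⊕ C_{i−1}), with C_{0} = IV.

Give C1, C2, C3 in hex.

C1: P1 ⊕ 0x7 = 0xD; E(K, 0xD) = 0xE.
C2: P2 ⊕ 0xE = 0x8; E(K, 0x8) = 0x9.
C3: P3 ⊕ 0x9 = 0x6; E(K, 0x6) = 0x7.

C1 = 0xE, C2 = 0x9, C3 = 0x7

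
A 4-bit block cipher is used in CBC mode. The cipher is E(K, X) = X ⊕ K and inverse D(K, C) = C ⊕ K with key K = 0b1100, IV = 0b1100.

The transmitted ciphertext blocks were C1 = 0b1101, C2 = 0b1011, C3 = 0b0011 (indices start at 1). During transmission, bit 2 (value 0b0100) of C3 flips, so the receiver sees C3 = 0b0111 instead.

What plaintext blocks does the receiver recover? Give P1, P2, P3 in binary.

P1 = 0b1101, P2 = 0b1010, P3 = 0b0000

CBC decryption: P_i = D(K, C_i) ⊕ C_{i−1}, with C_{0} = IV.
Only C3 changed, to 0b0111. In CBC, a change in C_i garbles P_i and flips the same bit in P_{i+1}. Decrypting the received ciphertext:
P1: D(K, 0b1101) = 0b0001; 0b0001 ⊕ 0b1100 = 0b1101.
P2: D(K, 0b1011) = 0b0111; 0b0111 ⊕ 0b1101 = 0b1010.
P3: D(K, 0b0111) = 0b1011; 0b1011 ⊕ 0b1011 = 0b0000.
Blocks that differ from the original plaintext: P3.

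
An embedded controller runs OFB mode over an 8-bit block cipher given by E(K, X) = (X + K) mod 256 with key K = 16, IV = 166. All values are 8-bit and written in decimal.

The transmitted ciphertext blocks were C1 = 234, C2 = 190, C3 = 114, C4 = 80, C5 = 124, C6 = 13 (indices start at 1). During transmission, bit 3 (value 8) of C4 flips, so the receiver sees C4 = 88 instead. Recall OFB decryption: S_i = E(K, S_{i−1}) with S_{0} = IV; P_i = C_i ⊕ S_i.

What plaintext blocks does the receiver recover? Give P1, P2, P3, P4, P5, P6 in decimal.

Only C4 changed, to 88. In OFB, a change in C_i flips the same bit in P_i only; the keystream is unaffected. Decrypting the received ciphertext:
P1: S = E(K, 166) = 182; 234 ⊕ 182 = 92.
P2: S = E(K, 182) = 198; 190 ⊕ 198 = 120.
P3: S = E(K, 198) = 214; 114 ⊕ 214 = 164.
P4: S = E(K, 214) = 230; 88 ⊕ 230 = 190.
P5: S = E(K, 230) = 246; 124 ⊕ 246 = 138.
P6: S = E(K, 246) = 6; 13 ⊕ 6 = 11.
Blocks that differ from the original plaintext: P4.

P1 = 92, P2 = 120, P3 = 164, P4 = 190, P5 = 138, P6 = 11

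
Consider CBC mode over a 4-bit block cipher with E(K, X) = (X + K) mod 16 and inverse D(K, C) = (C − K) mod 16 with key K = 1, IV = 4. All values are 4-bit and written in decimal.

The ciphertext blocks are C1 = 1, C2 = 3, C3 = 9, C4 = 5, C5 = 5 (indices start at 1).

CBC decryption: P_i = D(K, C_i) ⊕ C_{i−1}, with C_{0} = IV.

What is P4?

P4: D(K, 5) = 4; 4 ⊕ 9 = 13.

P4 = 13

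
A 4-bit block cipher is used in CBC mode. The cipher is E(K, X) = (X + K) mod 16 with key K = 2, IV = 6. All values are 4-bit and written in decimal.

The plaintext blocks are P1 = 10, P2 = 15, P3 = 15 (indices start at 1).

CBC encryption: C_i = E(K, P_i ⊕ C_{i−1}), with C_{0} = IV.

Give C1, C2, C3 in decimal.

C1 = 14, C2 = 3, C3 = 14

C1: P1 ⊕ 6 = 12; E(K, 12) = 14.
C2: P2 ⊕ 14 = 1; E(K, 1) = 3.
C3: P3 ⊕ 3 = 12; E(K, 12) = 14.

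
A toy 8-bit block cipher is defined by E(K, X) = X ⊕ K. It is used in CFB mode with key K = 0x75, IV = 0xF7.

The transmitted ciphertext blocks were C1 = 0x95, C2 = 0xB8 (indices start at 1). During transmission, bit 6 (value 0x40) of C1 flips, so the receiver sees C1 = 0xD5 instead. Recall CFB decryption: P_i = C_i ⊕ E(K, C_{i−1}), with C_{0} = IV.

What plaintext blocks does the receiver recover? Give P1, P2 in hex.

Only C1 changed, to 0xD5. In CFB, a change in C_i flips the same bit in P_i and garbles P_{i+1}. Decrypting the received ciphertext:
P1: E(K, 0xF7) = 0x82; 0xD5 ⊕ 0x82 = 0x57.
P2: E(K, 0xD5) = 0xA0; 0xB8 ⊕ 0xA0 = 0x18.
Blocks that differ from the original plaintext: P1, P2.

P1 = 0x57, P2 = 0x18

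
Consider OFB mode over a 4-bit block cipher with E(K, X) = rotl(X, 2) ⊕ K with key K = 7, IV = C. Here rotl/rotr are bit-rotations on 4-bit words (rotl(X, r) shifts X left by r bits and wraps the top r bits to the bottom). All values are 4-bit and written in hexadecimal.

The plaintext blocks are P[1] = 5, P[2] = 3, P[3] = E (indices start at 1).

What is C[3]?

C[3] = 0

OFB encryption: S_i = E(K, S_{i−1}) with S_{0} = IV; C_i = P_i ⊕ S_i.
C[1]: S = E(K, C) = 4; 5 ⊕ 4 = 1.
C[2]: S = E(K, 4) = 6; 3 ⊕ 6 = 5.
C[3]: S = E(K, 6) = E; E ⊕ E = 0.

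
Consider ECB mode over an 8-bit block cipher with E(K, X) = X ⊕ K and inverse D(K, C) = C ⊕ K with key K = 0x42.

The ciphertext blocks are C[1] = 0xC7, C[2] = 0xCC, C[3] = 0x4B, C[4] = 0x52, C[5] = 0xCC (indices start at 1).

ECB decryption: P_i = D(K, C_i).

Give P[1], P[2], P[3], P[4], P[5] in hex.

P[1] = 0x85, P[2] = 0x8E, P[3] = 0x09, P[4] = 0x10, P[5] = 0x8E

P[1]: D(K, 0xC7) = 0x85.
P[2]: D(K, 0xCC) = 0x8E.
P[3]: D(K, 0x4B) = 0x09.
P[4]: D(K, 0x52) = 0x10.
P[5]: D(K, 0xCC) = 0x8E.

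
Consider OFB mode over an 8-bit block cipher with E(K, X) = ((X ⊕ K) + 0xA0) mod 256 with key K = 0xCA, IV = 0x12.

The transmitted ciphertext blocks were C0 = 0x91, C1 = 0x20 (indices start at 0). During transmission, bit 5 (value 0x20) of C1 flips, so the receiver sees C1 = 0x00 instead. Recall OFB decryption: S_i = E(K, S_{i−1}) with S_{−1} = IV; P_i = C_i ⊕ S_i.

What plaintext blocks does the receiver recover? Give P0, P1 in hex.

Only C1 changed, to 0x00. In OFB, a change in C_i flips the same bit in P_i only; the keystream is unaffected. Decrypting the received ciphertext:
P0: S = E(K, 0x12) = 0x78; 0x91 ⊕ 0x78 = 0xE9.
P1: S = E(K, 0x78) = 0x52; 0x00 ⊕ 0x52 = 0x52.
Blocks that differ from the original plaintext: P1.

P0 = 0xE9, P1 = 0x52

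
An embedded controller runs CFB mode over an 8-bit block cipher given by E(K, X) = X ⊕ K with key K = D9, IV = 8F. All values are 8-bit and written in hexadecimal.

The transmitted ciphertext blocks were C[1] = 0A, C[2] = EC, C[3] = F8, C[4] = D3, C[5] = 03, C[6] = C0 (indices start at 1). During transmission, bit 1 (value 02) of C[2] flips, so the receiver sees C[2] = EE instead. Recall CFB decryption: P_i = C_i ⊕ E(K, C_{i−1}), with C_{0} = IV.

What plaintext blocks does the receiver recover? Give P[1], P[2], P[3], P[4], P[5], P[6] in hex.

P[1] = 5C, P[2] = 3D, P[3] = CF, P[4] = F2, P[5] = 09, P[6] = 1A

Only C[2] changed, to EE. In CFB, a change in C_i flips the same bit in P_i and garbles P_{i+1}. Decrypting the received ciphertext:
P[1]: E(K, 8F) = 56; 0A ⊕ 56 = 5C.
P[2]: E(K, 0A) = D3; EE ⊕ D3 = 3D.
P[3]: E(K, EE) = 37; F8 ⊕ 37 = CF.
P[4]: E(K, F8) = 21; D3 ⊕ 21 = F2.
P[5]: E(K, D3) = 0A; 03 ⊕ 0A = 09.
P[6]: E(K, 03) = DA; C0 ⊕ DA = 1A.
Blocks that differ from the original plaintext: P[2], P[3].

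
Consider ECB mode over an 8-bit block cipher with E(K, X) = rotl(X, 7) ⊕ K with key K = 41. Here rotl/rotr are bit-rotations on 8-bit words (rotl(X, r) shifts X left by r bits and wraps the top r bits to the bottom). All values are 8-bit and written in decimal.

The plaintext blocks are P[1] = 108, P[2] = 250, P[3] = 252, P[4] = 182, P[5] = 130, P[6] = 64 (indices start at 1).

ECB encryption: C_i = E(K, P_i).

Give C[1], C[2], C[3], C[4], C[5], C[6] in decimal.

C[1] = 31, C[2] = 84, C[3] = 87, C[4] = 114, C[5] = 104, C[6] = 9

C[1]: E(K, 108) = 31.
C[2]: E(K, 250) = 84.
C[3]: E(K, 252) = 87.
C[4]: E(K, 182) = 114.
C[5]: E(K, 130) = 104.
C[6]: E(K, 64) = 9.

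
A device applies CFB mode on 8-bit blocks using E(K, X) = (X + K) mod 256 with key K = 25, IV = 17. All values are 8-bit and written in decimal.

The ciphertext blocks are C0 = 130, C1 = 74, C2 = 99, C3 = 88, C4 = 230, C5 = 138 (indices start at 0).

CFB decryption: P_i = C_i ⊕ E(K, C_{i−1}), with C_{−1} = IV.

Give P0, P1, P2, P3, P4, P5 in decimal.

P0: E(K, 17) = 42; 130 ⊕ 42 = 168.
P1: E(K, 130) = 155; 74 ⊕ 155 = 209.
P2: E(K, 74) = 99; 99 ⊕ 99 = 0.
P3: E(K, 99) = 124; 88 ⊕ 124 = 36.
P4: E(K, 88) = 113; 230 ⊕ 113 = 151.
P5: E(K, 230) = 255; 138 ⊕ 255 = 117.

P0 = 168, P1 = 209, P2 = 0, P3 = 36, P4 = 151, P5 = 117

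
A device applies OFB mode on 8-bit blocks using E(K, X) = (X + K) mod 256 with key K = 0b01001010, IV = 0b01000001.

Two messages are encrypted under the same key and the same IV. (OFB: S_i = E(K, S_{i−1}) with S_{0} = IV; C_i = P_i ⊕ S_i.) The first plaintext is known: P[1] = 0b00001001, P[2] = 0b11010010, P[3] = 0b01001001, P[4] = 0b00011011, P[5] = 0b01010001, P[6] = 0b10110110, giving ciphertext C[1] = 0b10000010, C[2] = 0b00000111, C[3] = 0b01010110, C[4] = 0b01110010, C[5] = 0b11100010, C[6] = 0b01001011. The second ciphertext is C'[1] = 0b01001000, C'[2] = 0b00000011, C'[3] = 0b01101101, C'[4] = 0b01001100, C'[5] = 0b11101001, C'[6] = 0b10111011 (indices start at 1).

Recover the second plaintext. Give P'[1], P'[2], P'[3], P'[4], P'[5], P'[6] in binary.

P'[1] = 0b11000011, P'[2] = 0b11010110, P'[3] = 0b01110010, P'[4] = 0b00100101, P'[5] = 0b01011010, P'[6] = 0b01000110

In OFB with a reused IV, both messages share the same keystream S_i, so C_i ⊕ C'_i = P_i ⊕ P'_i and thus P'_i = P_i ⊕ C_i ⊕ C'_i.
P'[1]: 0b00001001 ⊕ 0b10000010 ⊕ 0b01001000 = 0b11000011.
P'[2]: 0b11010010 ⊕ 0b00000111 ⊕ 0b00000011 = 0b11010110.
P'[3]: 0b01001001 ⊕ 0b01010110 ⊕ 0b01101101 = 0b01110010.
P'[4]: 0b00011011 ⊕ 0b01110010 ⊕ 0b01001100 = 0b00100101.
P'[5]: 0b01010001 ⊕ 0b11100010 ⊕ 0b11101001 = 0b01011010.
P'[6]: 0b10110110 ⊕ 0b01001011 ⊕ 0b10111011 = 0b01000110.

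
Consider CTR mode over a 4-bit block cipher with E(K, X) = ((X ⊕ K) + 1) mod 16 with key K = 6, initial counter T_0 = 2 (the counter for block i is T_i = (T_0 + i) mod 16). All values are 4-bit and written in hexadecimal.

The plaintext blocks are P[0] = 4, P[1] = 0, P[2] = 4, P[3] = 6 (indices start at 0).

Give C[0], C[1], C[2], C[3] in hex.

CTR encryption: S_i = E(K, T_i) where T_i is the counter for block i; C_i = P_i ⊕ S_i.
C[0]: T = 2, S = E(K, T) = 5; 4 ⊕ 5 = 1.
C[1]: T = 3, S = E(K, T) = 6; 0 ⊕ 6 = 6.
C[2]: T = 4, S = E(K, T) = 3; 4 ⊕ 3 = 7.
C[3]: T = 5, S = E(K, T) = 4; 6 ⊕ 4 = 2.

C[0] = 1, C[1] = 6, C[2] = 7, C[3] = 2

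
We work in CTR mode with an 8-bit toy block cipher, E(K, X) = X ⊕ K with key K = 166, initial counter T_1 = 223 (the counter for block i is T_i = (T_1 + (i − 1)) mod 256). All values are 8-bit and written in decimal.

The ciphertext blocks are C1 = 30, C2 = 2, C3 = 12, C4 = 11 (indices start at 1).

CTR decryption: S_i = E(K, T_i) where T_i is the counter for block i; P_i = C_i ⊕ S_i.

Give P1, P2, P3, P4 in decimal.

P1: T = 223, S = E(K, T) = 121; 30 ⊕ 121 = 103.
P2: T = 224, S = E(K, T) = 70; 2 ⊕ 70 = 68.
P3: T = 225, S = E(K, T) = 71; 12 ⊕ 71 = 75.
P4: T = 226, S = E(K, T) = 68; 11 ⊕ 68 = 79.

P1 = 103, P2 = 68, P3 = 75, P4 = 79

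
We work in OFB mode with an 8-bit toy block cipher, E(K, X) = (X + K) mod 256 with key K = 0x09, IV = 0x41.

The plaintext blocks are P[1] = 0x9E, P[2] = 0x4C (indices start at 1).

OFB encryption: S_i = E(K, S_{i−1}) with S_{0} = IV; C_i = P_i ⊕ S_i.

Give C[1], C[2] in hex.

C[1] = 0xD4, C[2] = 0x1F

C[1]: S = E(K, 0x41) = 0x4A; 0x9E ⊕ 0x4A = 0xD4.
C[2]: S = E(K, 0x4A) = 0x53; 0x4C ⊕ 0x53 = 0x1F.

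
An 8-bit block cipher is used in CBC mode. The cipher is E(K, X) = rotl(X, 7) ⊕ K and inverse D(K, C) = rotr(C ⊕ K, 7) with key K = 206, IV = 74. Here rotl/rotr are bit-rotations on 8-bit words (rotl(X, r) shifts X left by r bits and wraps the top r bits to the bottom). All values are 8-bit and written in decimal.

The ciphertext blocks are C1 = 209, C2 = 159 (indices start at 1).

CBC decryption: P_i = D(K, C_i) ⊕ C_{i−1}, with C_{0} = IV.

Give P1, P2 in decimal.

P1: D(K, 209) = 62; 62 ⊕ 74 = 116.
P2: D(K, 159) = 162; 162 ⊕ 209 = 115.

P1 = 116, P2 = 115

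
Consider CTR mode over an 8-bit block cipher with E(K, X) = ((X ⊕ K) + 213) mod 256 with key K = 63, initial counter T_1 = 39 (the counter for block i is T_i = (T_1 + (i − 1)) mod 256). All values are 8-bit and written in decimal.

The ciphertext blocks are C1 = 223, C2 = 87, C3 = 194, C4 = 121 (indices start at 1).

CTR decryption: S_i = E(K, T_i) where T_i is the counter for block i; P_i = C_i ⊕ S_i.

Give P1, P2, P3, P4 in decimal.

P1: T = 39, S = E(K, T) = 237; 223 ⊕ 237 = 50.
P2: T = 40, S = E(K, T) = 236; 87 ⊕ 236 = 187.
P3: T = 41, S = E(K, T) = 235; 194 ⊕ 235 = 41.
P4: T = 42, S = E(K, T) = 234; 121 ⊕ 234 = 147.

P1 = 50, P2 = 187, P3 = 41, P4 = 147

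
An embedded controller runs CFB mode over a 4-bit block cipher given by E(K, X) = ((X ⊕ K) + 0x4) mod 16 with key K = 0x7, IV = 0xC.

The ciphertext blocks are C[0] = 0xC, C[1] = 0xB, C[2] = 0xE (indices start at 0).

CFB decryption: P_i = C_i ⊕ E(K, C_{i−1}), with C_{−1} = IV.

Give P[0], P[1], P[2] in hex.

P[0]: E(K, 0xC) = 0xF; 0xC ⊕ 0xF = 0x3.
P[1]: E(K, 0xC) = 0xF; 0xB ⊕ 0xF = 0x4.
P[2]: E(K, 0xB) = 0x0; 0xE ⊕ 0x0 = 0xE.

P[0] = 0x3, P[1] = 0x4, P[2] = 0xE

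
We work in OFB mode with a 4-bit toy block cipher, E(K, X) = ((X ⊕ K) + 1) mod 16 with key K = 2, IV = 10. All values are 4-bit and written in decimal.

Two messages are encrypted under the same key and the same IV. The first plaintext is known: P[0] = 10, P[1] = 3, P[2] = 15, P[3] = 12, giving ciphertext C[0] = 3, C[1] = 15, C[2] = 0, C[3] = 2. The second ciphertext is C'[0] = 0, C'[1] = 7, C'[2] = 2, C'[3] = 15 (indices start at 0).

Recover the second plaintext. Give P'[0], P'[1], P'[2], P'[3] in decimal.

In OFB with a reused IV, both messages share the same keystream S_i, so C_i ⊕ C'_i = P_i ⊕ P'_i and thus P'_i = P_i ⊕ C_i ⊕ C'_i.
P'[0]: 10 ⊕ 3 ⊕ 0 = 9.
P'[1]: 3 ⊕ 15 ⊕ 7 = 11.
P'[2]: 15 ⊕ 0 ⊕ 2 = 13.
P'[3]: 12 ⊕ 2 ⊕ 15 = 1.

P'[0] = 9, P'[1] = 11, P'[2] = 13, P'[3] = 1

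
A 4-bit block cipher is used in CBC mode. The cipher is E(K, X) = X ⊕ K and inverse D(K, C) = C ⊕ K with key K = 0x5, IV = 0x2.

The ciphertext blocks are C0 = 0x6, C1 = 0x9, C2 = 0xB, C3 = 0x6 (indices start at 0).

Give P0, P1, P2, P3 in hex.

CBC decryption: P_i = D(K, C_i) ⊕ C_{i−1}, with C_{−1} = IV.
P0: D(K, 0x6) = 0x3; 0x3 ⊕ 0x2 = 0x1.
P1: D(K, 0x9) = 0xC; 0xC ⊕ 0x6 = 0xA.
P2: D(K, 0xB) = 0xE; 0xE ⊕ 0x9 = 0x7.
P3: D(K, 0x6) = 0x3; 0x3 ⊕ 0xB = 0x8.

P0 = 0x1, P1 = 0xA, P2 = 0x7, P3 = 0x8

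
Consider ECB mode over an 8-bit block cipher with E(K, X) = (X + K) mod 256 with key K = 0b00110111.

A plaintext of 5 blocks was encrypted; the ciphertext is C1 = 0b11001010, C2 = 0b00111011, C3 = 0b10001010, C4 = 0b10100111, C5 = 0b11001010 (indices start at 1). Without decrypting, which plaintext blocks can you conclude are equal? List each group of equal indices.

P1 = P5

ECB encrypts each block independently with the same key, so equal ciphertext blocks imply equal plaintext blocks.
C1 = C5 = 0b11001010, so P1 = P5.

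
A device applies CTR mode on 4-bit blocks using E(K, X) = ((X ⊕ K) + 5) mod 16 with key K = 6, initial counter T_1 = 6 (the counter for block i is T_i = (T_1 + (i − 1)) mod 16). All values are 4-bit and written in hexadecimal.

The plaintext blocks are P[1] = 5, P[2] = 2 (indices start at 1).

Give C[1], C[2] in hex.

C[1] = 0, C[2] = 4

CTR encryption: S_i = E(K, T_i) where T_i is the counter for block i; C_i = P_i ⊕ S_i.
C[1]: T = 6, S = E(K, T) = 5; 5 ⊕ 5 = 0.
C[2]: T = 7, S = E(K, T) = 6; 2 ⊕ 6 = 4.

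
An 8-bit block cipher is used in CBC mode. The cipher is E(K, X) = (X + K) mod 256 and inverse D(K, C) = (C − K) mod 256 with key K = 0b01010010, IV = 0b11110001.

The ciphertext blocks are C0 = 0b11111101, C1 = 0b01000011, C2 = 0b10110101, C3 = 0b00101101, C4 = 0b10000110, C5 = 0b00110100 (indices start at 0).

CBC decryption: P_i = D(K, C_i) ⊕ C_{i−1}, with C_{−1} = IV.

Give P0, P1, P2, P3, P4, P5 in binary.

P0: D(K, 0b11111101) = 0b10101011; 0b10101011 ⊕ 0b11110001 = 0b01011010.
P1: D(K, 0b01000011) = 0b11110001; 0b11110001 ⊕ 0b11111101 = 0b00001100.
P2: D(K, 0b10110101) = 0b01100011; 0b01100011 ⊕ 0b01000011 = 0b00100000.
P3: D(K, 0b00101101) = 0b11011011; 0b11011011 ⊕ 0b10110101 = 0b01101110.
P4: D(K, 0b10000110) = 0b00110100; 0b00110100 ⊕ 0b00101101 = 0b00011001.
P5: D(K, 0b00110100) = 0b11100010; 0b11100010 ⊕ 0b10000110 = 0b01100100.

P0 = 0b01011010, P1 = 0b00001100, P2 = 0b00100000, P3 = 0b01101110, P4 = 0b00011001, P5 = 0b01100100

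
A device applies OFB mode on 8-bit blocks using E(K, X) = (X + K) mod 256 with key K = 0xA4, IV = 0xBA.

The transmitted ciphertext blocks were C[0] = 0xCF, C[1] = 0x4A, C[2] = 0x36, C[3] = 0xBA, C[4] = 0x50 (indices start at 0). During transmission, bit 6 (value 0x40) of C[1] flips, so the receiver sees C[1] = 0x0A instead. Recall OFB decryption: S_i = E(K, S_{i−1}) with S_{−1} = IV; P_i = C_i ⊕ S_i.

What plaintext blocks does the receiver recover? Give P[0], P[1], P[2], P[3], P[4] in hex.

P[0] = 0x91, P[1] = 0x08, P[2] = 0x90, P[3] = 0xF0, P[4] = 0xBE

Only C[1] changed, to 0x0A. In OFB, a change in C_i flips the same bit in P_i only; the keystream is unaffected. Decrypting the received ciphertext:
P[0]: S = E(K, 0xBA) = 0x5E; 0xCF ⊕ 0x5E = 0x91.
P[1]: S = E(K, 0x5E) = 0x02; 0x0A ⊕ 0x02 = 0x08.
P[2]: S = E(K, 0x02) = 0xA6; 0x36 ⊕ 0xA6 = 0x90.
P[3]: S = E(K, 0xA6) = 0x4A; 0xBA ⊕ 0x4A = 0xF0.
P[4]: S = E(K, 0x4A) = 0xEE; 0x50 ⊕ 0xEE = 0xBE.
Blocks that differ from the original plaintext: P[1].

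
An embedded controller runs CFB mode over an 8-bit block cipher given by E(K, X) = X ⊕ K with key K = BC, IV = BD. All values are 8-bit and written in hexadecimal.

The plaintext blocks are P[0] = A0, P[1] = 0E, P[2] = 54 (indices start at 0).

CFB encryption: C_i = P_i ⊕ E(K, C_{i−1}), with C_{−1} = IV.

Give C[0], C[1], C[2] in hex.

C[0] = A1, C[1] = 13, C[2] = FB

C[0]: E(K, BD) = 01; A0 ⊕ 01 = A1.
C[1]: E(K, A1) = 1D; 0E ⊕ 1D = 13.
C[2]: E(K, 13) = AF; 54 ⊕ AF = FB.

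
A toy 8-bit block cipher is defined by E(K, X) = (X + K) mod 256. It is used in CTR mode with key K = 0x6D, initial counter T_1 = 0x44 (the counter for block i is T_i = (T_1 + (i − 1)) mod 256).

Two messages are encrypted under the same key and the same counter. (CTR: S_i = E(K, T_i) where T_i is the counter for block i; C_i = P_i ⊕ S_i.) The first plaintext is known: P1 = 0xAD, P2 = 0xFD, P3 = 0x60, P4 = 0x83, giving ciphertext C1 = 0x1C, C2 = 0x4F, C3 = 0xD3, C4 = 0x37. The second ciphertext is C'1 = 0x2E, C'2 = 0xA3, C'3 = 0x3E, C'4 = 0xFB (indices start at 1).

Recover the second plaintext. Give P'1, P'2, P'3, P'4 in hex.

P'1 = 0x9F, P'2 = 0x11, P'3 = 0x8D, P'4 = 0x4F

In CTR with a reused counter, both messages share the same keystream S_i, so C_i ⊕ C'_i = P_i ⊕ P'_i and thus P'_i = P_i ⊕ C_i ⊕ C'_i.
P'1: 0xAD ⊕ 0x1C ⊕ 0x2E = 0x9F.
P'2: 0xFD ⊕ 0x4F ⊕ 0xA3 = 0x11.
P'3: 0x60 ⊕ 0xD3 ⊕ 0x3E = 0x8D.
P'4: 0x83 ⊕ 0x37 ⊕ 0xFB = 0x4F.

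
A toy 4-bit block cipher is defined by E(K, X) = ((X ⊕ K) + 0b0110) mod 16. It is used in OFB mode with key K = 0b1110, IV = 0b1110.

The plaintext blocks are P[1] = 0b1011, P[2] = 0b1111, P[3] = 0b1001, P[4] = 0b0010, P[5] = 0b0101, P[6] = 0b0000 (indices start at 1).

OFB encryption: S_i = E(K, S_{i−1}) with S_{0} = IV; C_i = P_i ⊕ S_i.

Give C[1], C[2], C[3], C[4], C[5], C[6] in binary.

C[1] = 0b1101, C[2] = 0b0001, C[3] = 0b1111, C[4] = 0b1100, C[5] = 0b0011, C[6] = 0b1110

C[1]: S = E(K, 0b1110) = 0b0110; 0b1011 ⊕ 0b0110 = 0b1101.
C[2]: S = E(K, 0b0110) = 0b1110; 0b1111 ⊕ 0b1110 = 0b0001.
C[3]: S = E(K, 0b1110) = 0b0110; 0b1001 ⊕ 0b0110 = 0b1111.
C[4]: S = E(K, 0b0110) = 0b1110; 0b0010 ⊕ 0b1110 = 0b1100.
C[5]: S = E(K, 0b1110) = 0b0110; 0b0101 ⊕ 0b0110 = 0b0011.
C[6]: S = E(K, 0b0110) = 0b1110; 0b0000 ⊕ 0b1110 = 0b1110.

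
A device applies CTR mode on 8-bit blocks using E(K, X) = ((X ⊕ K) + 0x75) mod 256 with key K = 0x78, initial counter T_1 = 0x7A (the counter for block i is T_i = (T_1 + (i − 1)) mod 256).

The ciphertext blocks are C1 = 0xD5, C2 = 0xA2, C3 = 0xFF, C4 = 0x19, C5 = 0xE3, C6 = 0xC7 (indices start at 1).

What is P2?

P2 = 0xDA

CTR decryption: S_i = E(K, T_i) where T_i is the counter for block i; P_i = C_i ⊕ S_i.
P2: T = 0x7B, S = E(K, T) = 0x78; 0xA2 ⊕ 0x78 = 0xDA.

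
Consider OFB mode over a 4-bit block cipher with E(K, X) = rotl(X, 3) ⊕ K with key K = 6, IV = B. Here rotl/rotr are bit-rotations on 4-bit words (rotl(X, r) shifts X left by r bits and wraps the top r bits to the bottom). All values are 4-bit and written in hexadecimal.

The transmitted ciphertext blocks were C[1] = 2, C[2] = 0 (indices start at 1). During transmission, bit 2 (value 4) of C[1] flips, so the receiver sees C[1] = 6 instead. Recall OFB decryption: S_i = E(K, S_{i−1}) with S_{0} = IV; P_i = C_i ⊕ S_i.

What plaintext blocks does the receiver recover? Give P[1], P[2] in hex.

Only C[1] changed, to 6. In OFB, a change in C_i flips the same bit in P_i only; the keystream is unaffected. Decrypting the received ciphertext:
P[1]: S = E(K, B) = B; 6 ⊕ B = D.
P[2]: S = E(K, B) = B; 0 ⊕ B = B.
Blocks that differ from the original plaintext: P[1].

P[1] = D, P[2] = B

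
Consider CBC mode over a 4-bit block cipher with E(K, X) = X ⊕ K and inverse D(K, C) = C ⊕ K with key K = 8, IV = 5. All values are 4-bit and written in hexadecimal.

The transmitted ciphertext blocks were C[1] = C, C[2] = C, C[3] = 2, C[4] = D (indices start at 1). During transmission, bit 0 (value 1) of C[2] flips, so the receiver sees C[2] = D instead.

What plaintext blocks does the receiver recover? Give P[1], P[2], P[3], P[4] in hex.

CBC decryption: P_i = D(K, C_i) ⊕ C_{i−1}, with C_{0} = IV.
Only C[2] changed, to D. In CBC, a change in C_i garbles P_i and flips the same bit in P_{i+1}. Decrypting the received ciphertext:
P[1]: D(K, C) = 4; 4 ⊕ 5 = 1.
P[2]: D(K, D) = 5; 5 ⊕ C = 9.
P[3]: D(K, 2) = A; A ⊕ D = 7.
P[4]: D(K, D) = 5; 5 ⊕ 2 = 7.
Blocks that differ from the original plaintext: P[2], P[3].

P[1] = 1, P[2] = 9, P[3] = 7, P[4] = 7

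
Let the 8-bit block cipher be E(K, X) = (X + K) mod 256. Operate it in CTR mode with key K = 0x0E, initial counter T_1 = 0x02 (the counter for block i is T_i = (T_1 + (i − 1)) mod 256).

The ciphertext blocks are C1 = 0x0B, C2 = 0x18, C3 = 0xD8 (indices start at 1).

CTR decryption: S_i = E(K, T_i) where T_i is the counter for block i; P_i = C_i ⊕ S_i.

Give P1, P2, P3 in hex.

P1: T = 0x02, S = E(K, T) = 0x10; 0x0B ⊕ 0x10 = 0x1B.
P2: T = 0x03, S = E(K, T) = 0x11; 0x18 ⊕ 0x11 = 0x09.
P3: T = 0x04, S = E(K, T) = 0x12; 0xD8 ⊕ 0x12 = 0xCA.

P1 = 0x1B, P2 = 0x09, P3 = 0xCA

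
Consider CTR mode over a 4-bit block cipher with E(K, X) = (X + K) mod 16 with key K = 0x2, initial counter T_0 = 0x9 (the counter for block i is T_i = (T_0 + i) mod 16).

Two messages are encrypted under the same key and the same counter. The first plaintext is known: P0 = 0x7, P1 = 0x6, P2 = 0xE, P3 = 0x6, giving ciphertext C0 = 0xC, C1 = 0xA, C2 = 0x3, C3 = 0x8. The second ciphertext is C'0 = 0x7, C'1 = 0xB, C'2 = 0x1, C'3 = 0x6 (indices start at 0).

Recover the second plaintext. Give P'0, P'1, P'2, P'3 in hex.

In CTR with a reused counter, both messages share the same keystream S_i, so C_i ⊕ C'_i = P_i ⊕ P'_i and thus P'_i = P_i ⊕ C_i ⊕ C'_i.
P'0: 0x7 ⊕ 0xC ⊕ 0x7 = 0xC.
P'1: 0x6 ⊕ 0xA ⊕ 0xB = 0x7.
P'2: 0xE ⊕ 0x3 ⊕ 0x1 = 0xC.
P'3: 0x6 ⊕ 0x8 ⊕ 0x6 = 0x8.

P'0 = 0xC, P'1 = 0x7, P'2 = 0xC, P'3 = 0x8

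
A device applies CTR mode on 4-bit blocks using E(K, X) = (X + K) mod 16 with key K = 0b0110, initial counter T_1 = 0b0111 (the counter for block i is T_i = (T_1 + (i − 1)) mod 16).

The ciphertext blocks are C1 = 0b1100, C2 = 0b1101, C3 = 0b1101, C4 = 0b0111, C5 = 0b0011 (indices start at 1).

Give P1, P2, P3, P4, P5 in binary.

P1 = 0b0001, P2 = 0b0011, P3 = 0b0010, P4 = 0b0111, P5 = 0b0010

CTR decryption: S_i = E(K, T_i) where T_i is the counter for block i; P_i = C_i ⊕ S_i.
P1: T = 0b0111, S = E(K, T) = 0b1101; 0b1100 ⊕ 0b1101 = 0b0001.
P2: T = 0b1000, S = E(K, T) = 0b1110; 0b1101 ⊕ 0b1110 = 0b0011.
P3: T = 0b1001, S = E(K, T) = 0b1111; 0b1101 ⊕ 0b1111 = 0b0010.
P4: T = 0b1010, S = E(K, T) = 0b0000; 0b0111 ⊕ 0b0000 = 0b0111.
P5: T = 0b1011, S = E(K, T) = 0b0001; 0b0011 ⊕ 0b0001 = 0b0010.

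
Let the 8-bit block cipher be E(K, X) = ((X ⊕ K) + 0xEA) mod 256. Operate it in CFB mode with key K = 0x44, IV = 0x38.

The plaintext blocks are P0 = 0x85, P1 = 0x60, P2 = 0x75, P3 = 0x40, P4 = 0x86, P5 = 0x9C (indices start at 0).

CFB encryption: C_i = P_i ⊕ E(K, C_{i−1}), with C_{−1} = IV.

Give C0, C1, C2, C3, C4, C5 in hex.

C0: E(K, 0x38) = 0x66; 0x85 ⊕ 0x66 = 0xE3.
C1: E(K, 0xE3) = 0x91; 0x60 ⊕ 0x91 = 0xF1.
C2: E(K, 0xF1) = 0x9F; 0x75 ⊕ 0x9F = 0xEA.
C3: E(K, 0xEA) = 0x98; 0x40 ⊕ 0x98 = 0xD8.
C4: E(K, 0xD8) = 0x86; 0x86 ⊕ 0x86 = 0x00.
C5: E(K, 0x00) = 0x2E; 0x9C ⊕ 0x2E = 0xB2.

C0 = 0xE3, C1 = 0xF1, C2 = 0xEA, C3 = 0xD8, C4 = 0x00, C5 = 0xB2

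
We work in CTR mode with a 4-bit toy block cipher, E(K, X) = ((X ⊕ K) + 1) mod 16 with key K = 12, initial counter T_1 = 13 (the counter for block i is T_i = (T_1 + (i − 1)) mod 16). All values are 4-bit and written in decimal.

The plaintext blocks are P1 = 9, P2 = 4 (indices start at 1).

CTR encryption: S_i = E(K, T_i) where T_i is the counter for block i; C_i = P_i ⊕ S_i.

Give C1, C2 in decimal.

C1 = 11, C2 = 7

C1: T = 13, S = E(K, T) = 2; 9 ⊕ 2 = 11.
C2: T = 14, S = E(K, T) = 3; 4 ⊕ 3 = 7.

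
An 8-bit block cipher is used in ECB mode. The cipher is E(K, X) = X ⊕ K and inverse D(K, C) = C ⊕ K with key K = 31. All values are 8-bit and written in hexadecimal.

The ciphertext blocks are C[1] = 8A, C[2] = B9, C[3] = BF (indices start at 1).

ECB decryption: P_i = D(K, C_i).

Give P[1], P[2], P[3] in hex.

P[1]: D(K, 8A) = BB.
P[2]: D(K, B9) = 88.
P[3]: D(K, BF) = 8E.

P[1] = BB, P[2] = 88, P[3] = 8E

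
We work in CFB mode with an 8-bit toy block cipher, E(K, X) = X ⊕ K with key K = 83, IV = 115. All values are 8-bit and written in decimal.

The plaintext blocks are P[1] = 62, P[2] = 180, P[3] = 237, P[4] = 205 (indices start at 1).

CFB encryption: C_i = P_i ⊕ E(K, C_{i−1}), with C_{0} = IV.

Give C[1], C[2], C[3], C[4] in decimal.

C[1] = 30, C[2] = 249, C[3] = 71, C[4] = 217

C[1]: E(K, 115) = 32; 62 ⊕ 32 = 30.
C[2]: E(K, 30) = 77; 180 ⊕ 77 = 249.
C[3]: E(K, 249) = 170; 237 ⊕ 170 = 71.
C[4]: E(K, 71) = 20; 205 ⊕ 20 = 217.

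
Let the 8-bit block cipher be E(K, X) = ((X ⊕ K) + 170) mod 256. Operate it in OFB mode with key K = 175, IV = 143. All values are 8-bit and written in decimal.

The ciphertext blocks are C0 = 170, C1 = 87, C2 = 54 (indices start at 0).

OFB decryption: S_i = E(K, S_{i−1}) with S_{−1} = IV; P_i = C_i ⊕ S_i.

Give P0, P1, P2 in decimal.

P0: S = E(K, 143) = 202; 170 ⊕ 202 = 96.
P1: S = E(K, 202) = 15; 87 ⊕ 15 = 88.
P2: S = E(K, 15) = 74; 54 ⊕ 74 = 124.

P0 = 96, P1 = 88, P2 = 124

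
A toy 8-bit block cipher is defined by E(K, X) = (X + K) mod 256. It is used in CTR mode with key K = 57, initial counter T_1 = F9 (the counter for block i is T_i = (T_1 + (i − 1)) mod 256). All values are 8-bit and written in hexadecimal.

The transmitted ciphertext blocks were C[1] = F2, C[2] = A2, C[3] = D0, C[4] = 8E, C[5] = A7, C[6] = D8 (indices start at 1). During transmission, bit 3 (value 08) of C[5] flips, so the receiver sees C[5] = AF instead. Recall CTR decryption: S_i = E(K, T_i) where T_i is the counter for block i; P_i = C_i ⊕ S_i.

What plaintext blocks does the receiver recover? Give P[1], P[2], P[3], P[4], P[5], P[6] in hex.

Only C[5] changed, to AF. In CTR, a change in C_i flips the same bit in P_i only; the keystream is unaffected. Decrypting the received ciphertext:
P[1]: T = F9, S = E(K, T) = 50; F2 ⊕ 50 = A2.
P[2]: T = FA, S = E(K, T) = 51; A2 ⊕ 51 = F3.
P[3]: T = FB, S = E(K, T) = 52; D0 ⊕ 52 = 82.
P[4]: T = FC, S = E(K, T) = 53; 8E ⊕ 53 = DD.
P[5]: T = FD, S = E(K, T) = 54; AF ⊕ 54 = FB.
P[6]: T = FE, S = E(K, T) = 55; D8 ⊕ 55 = 8D.
Blocks that differ from the original plaintext: P[5].

P[1] = A2, P[2] = F3, P[3] = 82, P[4] = DD, P[5] = FB, P[6] = 8D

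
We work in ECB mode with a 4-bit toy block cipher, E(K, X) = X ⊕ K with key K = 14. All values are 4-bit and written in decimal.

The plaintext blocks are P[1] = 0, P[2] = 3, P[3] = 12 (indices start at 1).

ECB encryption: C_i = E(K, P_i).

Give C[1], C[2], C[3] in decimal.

C[1] = 14, C[2] = 13, C[3] = 2

C[1]: E(K, 0) = 14.
C[2]: E(K, 3) = 13.
C[3]: E(K, 12) = 2.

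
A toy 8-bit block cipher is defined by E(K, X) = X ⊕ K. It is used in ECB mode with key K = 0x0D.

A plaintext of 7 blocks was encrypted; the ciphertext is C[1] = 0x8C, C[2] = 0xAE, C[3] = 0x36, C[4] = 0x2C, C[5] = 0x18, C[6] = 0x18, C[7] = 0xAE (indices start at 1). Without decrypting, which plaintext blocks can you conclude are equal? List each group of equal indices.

P[2] = P[7]; P[5] = P[6]

ECB encrypts each block independently with the same key, so equal ciphertext blocks imply equal plaintext blocks.
C[2] = C[7] = 0xAE, so P[2] = P[7].
C[5] = C[6] = 0x18, so P[5] = P[6].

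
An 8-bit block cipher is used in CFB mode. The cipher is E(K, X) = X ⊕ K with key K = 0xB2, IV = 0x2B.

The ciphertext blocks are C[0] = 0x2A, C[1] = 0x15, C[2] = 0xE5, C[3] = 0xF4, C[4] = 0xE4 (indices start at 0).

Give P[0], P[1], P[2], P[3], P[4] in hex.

P[0] = 0xB3, P[1] = 0x8D, P[2] = 0x42, P[3] = 0xA3, P[4] = 0xA2

CFB decryption: P_i = C_i ⊕ E(K, C_{i−1}), with C_{−1} = IV.
P[0]: E(K, 0x2B) = 0x99; 0x2A ⊕ 0x99 = 0xB3.
P[1]: E(K, 0x2A) = 0x98; 0x15 ⊕ 0x98 = 0x8D.
P[2]: E(K, 0x15) = 0xA7; 0xE5 ⊕ 0xA7 = 0x42.
P[3]: E(K, 0xE5) = 0x57; 0xF4 ⊕ 0x57 = 0xA3.
P[4]: E(K, 0xF4) = 0x46; 0xE4 ⊕ 0x46 = 0xA2.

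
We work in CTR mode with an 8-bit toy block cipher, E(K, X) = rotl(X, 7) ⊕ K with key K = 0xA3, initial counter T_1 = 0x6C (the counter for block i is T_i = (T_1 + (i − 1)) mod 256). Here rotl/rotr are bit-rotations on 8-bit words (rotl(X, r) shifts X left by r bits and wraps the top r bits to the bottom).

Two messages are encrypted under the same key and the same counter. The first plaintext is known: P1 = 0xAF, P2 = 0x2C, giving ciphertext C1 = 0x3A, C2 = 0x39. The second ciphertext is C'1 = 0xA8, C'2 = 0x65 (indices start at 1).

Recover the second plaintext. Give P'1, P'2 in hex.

In CTR with a reused counter, both messages share the same keystream S_i, so C_i ⊕ C'_i = P_i ⊕ P'_i and thus P'_i = P_i ⊕ C_i ⊕ C'_i.
P'1: 0xAF ⊕ 0x3A ⊕ 0xA8 = 0x3D.
P'2: 0x2C ⊕ 0x39 ⊕ 0x65 = 0x70.

P'1 = 0x3D, P'2 = 0x70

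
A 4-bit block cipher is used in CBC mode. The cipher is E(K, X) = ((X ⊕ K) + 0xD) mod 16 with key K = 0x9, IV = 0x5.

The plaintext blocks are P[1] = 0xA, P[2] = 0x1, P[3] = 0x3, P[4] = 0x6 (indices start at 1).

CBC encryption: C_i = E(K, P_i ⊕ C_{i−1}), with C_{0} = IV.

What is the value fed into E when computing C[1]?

C[1]: P[1] ⊕ 0x5 = 0xF; E(K, 0xF) = 0x3.
So the input to E for block [1] is 0xF.

0xF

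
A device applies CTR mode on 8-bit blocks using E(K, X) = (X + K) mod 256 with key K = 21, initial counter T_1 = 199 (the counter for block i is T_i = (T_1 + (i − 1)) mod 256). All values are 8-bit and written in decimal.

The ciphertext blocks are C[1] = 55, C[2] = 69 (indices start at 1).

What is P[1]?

CTR decryption: S_i = E(K, T_i) where T_i is the counter for block i; P_i = C_i ⊕ S_i.
P[1]: T = 199, S = E(K, T) = 220; 55 ⊕ 220 = 235.

P[1] = 235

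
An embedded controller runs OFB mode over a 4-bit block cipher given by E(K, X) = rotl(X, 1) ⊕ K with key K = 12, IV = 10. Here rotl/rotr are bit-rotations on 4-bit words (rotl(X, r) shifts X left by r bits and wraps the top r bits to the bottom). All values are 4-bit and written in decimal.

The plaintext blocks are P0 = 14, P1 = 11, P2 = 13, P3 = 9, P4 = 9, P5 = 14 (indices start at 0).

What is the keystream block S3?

10

OFB encryption: S_i = E(K, S_{i−1}) with S_{−1} = IV; C_i = P_i ⊕ S_i.
C0: S = E(K, 10) = 9; 14 ⊕ 9 = 7.
C1: S = E(K, 9) = 15; 11 ⊕ 15 = 4.
C2: S = E(K, 15) = 3; 13 ⊕ 3 = 14.
C3: S = E(K, 3) = 10; 9 ⊕ 10 = 3.
So S3 = 10.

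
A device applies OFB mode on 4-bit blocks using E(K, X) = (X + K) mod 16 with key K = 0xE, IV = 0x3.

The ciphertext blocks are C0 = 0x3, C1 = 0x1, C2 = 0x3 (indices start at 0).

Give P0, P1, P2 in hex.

OFB decryption: S_i = E(K, S_{i−1}) with S_{−1} = IV; P_i = C_i ⊕ S_i.
P0: S = E(K, 0x3) = 0x1; 0x3 ⊕ 0x1 = 0x2.
P1: S = E(K, 0x1) = 0xF; 0x1 ⊕ 0xF = 0xE.
P2: S = E(K, 0xF) = 0xD; 0x3 ⊕ 0xD = 0xE.

P0 = 0x2, P1 = 0xE, P2 = 0xE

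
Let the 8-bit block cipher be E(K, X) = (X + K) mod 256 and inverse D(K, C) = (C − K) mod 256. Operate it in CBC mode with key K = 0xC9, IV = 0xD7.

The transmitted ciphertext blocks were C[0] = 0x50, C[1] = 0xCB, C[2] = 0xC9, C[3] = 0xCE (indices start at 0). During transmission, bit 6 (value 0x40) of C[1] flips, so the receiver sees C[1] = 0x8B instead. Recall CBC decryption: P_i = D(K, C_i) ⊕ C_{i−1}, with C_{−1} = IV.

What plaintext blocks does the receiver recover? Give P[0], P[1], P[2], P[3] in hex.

Only C[1] changed, to 0x8B. In CBC, a change in C_i garbles P_i and flips the same bit in P_{i+1}. Decrypting the received ciphertext:
P[0]: D(K, 0x50) = 0x87; 0x87 ⊕ 0xD7 = 0x50.
P[1]: D(K, 0x8B) = 0xC2; 0xC2 ⊕ 0x50 = 0x92.
P[2]: D(K, 0xC9) = 0x00; 0x00 ⊕ 0x8B = 0x8B.
P[3]: D(K, 0xCE) = 0x05; 0x05 ⊕ 0xC9 = 0xCC.
Blocks that differ from the original plaintext: P[1], P[2].

P[0] = 0x50, P[1] = 0x92, P[2] = 0x8B, P[3] = 0xCC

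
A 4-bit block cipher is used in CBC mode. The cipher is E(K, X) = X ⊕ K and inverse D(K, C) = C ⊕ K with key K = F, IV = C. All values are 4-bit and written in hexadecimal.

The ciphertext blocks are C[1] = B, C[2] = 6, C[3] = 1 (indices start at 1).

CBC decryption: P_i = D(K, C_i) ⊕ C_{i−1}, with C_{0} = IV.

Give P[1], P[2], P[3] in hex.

P[1]: D(K, B) = 4; 4 ⊕ C = 8.
P[2]: D(K, 6) = 9; 9 ⊕ B = 2.
P[3]: D(K, 1) = E; E ⊕ 6 = 8.

P[1] = 8, P[2] = 2, P[3] = 8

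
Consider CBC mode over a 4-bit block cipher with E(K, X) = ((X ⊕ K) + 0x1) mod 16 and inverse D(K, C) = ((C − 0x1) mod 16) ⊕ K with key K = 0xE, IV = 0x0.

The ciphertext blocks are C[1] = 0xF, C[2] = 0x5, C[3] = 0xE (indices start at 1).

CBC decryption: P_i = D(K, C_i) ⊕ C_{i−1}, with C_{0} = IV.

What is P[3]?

P[3]: D(K, 0xE) = 0x3; 0x3 ⊕ 0x5 = 0x6.

P[3] = 0x6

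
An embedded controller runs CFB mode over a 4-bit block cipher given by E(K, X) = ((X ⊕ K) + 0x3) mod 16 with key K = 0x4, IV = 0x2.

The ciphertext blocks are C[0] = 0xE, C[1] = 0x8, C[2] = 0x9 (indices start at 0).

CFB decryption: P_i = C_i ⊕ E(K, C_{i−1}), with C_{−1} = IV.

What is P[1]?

P[1]: E(K, 0xE) = 0xD; 0x8 ⊕ 0xD = 0x5.

P[1] = 0x5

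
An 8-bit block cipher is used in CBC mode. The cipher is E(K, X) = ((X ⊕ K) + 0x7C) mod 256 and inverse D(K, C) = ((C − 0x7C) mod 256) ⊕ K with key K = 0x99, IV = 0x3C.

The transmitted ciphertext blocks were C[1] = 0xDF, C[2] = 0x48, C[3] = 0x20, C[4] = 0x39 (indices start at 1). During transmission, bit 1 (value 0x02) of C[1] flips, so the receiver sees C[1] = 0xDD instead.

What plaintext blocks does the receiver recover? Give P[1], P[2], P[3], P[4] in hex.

CBC decryption: P_i = D(K, C_i) ⊕ C_{i−1}, with C_{0} = IV.
Only C[1] changed, to 0xDD. In CBC, a change in C_i garbles P_i and flips the same bit in P_{i+1}. Decrypting the received ciphertext:
P[1]: D(K, 0xDD) = 0xF8; 0xF8 ⊕ 0x3C = 0xC4.
P[2]: D(K, 0x48) = 0x55; 0x55 ⊕ 0xDD = 0x88.
P[3]: D(K, 0x20) = 0x3D; 0x3D ⊕ 0x48 = 0x75.
P[4]: D(K, 0x39) = 0x24; 0x24 ⊕ 0x20 = 0x04.
Blocks that differ from the original plaintext: P[1], P[2].

P[1] = 0xC4, P[2] = 0x88, P[3] = 0x75, P[4] = 0x04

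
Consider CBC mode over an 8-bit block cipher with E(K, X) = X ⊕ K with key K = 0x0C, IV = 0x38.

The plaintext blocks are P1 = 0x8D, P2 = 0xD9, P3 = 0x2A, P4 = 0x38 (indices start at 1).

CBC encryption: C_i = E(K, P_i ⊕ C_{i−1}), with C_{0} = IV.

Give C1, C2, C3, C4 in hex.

C1: P1 ⊕ 0x38 = 0xB5; E(K, 0xB5) = 0xB9.
C2: P2 ⊕ 0xB9 = 0x60; E(K, 0x60) = 0x6C.
C3: P3 ⊕ 0x6C = 0x46; E(K, 0x46) = 0x4A.
C4: P4 ⊕ 0x4A = 0x72; E(K, 0x72) = 0x7E.

C1 = 0xB9, C2 = 0x6C, C3 = 0x4A, C4 = 0x7E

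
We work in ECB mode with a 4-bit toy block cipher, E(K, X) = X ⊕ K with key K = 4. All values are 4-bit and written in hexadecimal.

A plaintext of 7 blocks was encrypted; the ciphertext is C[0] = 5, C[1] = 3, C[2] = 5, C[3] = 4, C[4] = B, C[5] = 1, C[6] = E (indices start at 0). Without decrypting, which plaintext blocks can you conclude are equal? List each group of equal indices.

ECB encrypts each block independently with the same key, so equal ciphertext blocks imply equal plaintext blocks.
C[0] = C[2] = 5, so P[0] = P[2].

P[0] = P[2]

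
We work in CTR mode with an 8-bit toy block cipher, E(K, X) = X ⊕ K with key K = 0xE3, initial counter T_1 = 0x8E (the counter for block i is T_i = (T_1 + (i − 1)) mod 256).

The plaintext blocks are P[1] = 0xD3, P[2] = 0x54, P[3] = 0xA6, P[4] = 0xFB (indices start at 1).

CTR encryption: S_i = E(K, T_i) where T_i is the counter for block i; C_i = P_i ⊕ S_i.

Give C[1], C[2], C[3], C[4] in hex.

C[1]: T = 0x8E, S = E(K, T) = 0x6D; 0xD3 ⊕ 0x6D = 0xBE.
C[2]: T = 0x8F, S = E(K, T) = 0x6C; 0x54 ⊕ 0x6C = 0x38.
C[3]: T = 0x90, S = E(K, T) = 0x73; 0xA6 ⊕ 0x73 = 0xD5.
C[4]: T = 0x91, S = E(K, T) = 0x72; 0xFB ⊕ 0x72 = 0x89.

C[1] = 0xBE, C[2] = 0x38, C[3] = 0xD5, C[4] = 0x89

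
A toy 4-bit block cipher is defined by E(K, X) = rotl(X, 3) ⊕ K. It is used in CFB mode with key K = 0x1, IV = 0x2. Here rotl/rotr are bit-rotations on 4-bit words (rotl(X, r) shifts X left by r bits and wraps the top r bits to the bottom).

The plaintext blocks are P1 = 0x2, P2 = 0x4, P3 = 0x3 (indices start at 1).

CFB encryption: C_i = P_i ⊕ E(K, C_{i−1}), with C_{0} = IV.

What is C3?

C1: E(K, 0x2) = 0x0; 0x2 ⊕ 0x0 = 0x2.
C2: E(K, 0x2) = 0x0; 0x4 ⊕ 0x0 = 0x4.
C3: E(K, 0x4) = 0x3; 0x3 ⊕ 0x3 = 0x0.

C3 = 0x0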